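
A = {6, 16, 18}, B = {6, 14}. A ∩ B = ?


A ∩ B = elements in both A and B
A = {6, 16, 18}
B = {6, 14}
A ∩ B = {6}

A ∩ B = {6}


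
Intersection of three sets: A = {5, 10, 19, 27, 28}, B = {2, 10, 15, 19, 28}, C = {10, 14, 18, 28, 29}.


A ∩ B = {10, 19, 28}
(A ∩ B) ∩ C = {10, 28}

A ∩ B ∩ C = {10, 28}


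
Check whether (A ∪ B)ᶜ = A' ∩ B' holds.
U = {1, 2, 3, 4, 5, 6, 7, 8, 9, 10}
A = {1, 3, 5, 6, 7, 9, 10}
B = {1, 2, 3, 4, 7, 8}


LHS: A ∪ B = {1, 2, 3, 4, 5, 6, 7, 8, 9, 10}
(A ∪ B)' = U \ (A ∪ B) = ∅
A' = {2, 4, 8}, B' = {5, 6, 9, 10}
Claimed RHS: A' ∩ B' = ∅
Identity is VALID: LHS = RHS = ∅ ✓

Identity is valid. (A ∪ B)' = A' ∩ B' = ∅


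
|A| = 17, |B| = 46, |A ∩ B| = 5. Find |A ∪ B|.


|A ∪ B| = |A| + |B| - |A ∩ B|
= 17 + 46 - 5
= 58

|A ∪ B| = 58


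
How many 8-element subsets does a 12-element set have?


C(n,k) = n! / (k!(n-k)!)
C(12,8) = 12! / (8!4!)
= 495

C(12,8) = 495


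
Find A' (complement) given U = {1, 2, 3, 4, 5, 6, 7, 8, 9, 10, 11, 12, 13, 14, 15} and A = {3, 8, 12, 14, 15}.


Aᶜ = U \ A = elements in U but not in A
U = {1, 2, 3, 4, 5, 6, 7, 8, 9, 10, 11, 12, 13, 14, 15}
A = {3, 8, 12, 14, 15}
Aᶜ = {1, 2, 4, 5, 6, 7, 9, 10, 11, 13}

Aᶜ = {1, 2, 4, 5, 6, 7, 9, 10, 11, 13}


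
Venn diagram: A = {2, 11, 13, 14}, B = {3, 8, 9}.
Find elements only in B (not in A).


A = {2, 11, 13, 14}
B = {3, 8, 9}
Region: only in B (not in A)
Elements: {3, 8, 9}

Elements only in B (not in A): {3, 8, 9}


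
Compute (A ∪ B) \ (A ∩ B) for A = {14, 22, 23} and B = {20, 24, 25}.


A △ B = (A \ B) ∪ (B \ A) = elements in exactly one of A or B
A \ B = {14, 22, 23}
B \ A = {20, 24, 25}
A △ B = {14, 20, 22, 23, 24, 25}

A △ B = {14, 20, 22, 23, 24, 25}


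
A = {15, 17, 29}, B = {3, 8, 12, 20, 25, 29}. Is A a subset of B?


A ⊆ B means every element of A is in B.
Elements in A not in B: {15, 17}
So A ⊄ B.

No, A ⊄ B


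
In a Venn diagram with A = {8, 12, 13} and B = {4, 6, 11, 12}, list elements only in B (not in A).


A = {8, 12, 13}
B = {4, 6, 11, 12}
Region: only in B (not in A)
Elements: {4, 6, 11}

Elements only in B (not in A): {4, 6, 11}


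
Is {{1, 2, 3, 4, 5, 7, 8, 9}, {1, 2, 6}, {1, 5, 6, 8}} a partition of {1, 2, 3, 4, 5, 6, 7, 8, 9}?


A partition requires: (1) non-empty parts, (2) pairwise disjoint, (3) union = U
Parts: {1, 2, 3, 4, 5, 7, 8, 9}, {1, 2, 6}, {1, 5, 6, 8}
Union of parts: {1, 2, 3, 4, 5, 6, 7, 8, 9}
U = {1, 2, 3, 4, 5, 6, 7, 8, 9}
All non-empty? True
Pairwise disjoint? False
Covers U? True

No, not a valid partition


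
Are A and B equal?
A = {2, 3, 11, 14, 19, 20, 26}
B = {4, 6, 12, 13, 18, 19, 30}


Two sets are equal iff they have exactly the same elements.
A = {2, 3, 11, 14, 19, 20, 26}
B = {4, 6, 12, 13, 18, 19, 30}
Differences: {2, 3, 4, 6, 11, 12, 13, 14, 18, 20, 26, 30}
A ≠ B

No, A ≠ B


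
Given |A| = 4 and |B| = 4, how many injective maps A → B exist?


An injection sends each of |A| = 4 inputs to a distinct output in B.
# injections = |B|·(|B|-1)·…·(|B|-|A|+1) = 4! / (4 - 4)!
= 4 × 3 × 2 × 1
= 24

Number of injections = 24


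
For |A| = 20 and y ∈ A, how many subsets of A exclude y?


Subsets of A avoiding y are subsets of A \ {y}, which has 19 elements.
Count = 2^(n-1) = 2^19
= 524288

Number of subsets avoiding y = 524288


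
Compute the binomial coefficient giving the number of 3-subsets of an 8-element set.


C(n,k) = n! / (k!(n-k)!)
C(8,3) = 8! / (3!5!)
= 56

C(8,3) = 56


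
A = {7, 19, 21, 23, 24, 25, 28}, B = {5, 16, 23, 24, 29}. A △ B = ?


A △ B = (A \ B) ∪ (B \ A) = elements in exactly one of A or B
A \ B = {7, 19, 21, 25, 28}
B \ A = {5, 16, 29}
A △ B = {5, 7, 16, 19, 21, 25, 28, 29}

A △ B = {5, 7, 16, 19, 21, 25, 28, 29}


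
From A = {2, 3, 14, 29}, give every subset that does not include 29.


A subset of A that omits 29 is a subset of A \ {29}, so there are 2^(n-1) = 2^3 = 8 of them.
Subsets excluding 29: ∅, {2}, {3}, {14}, {2, 3}, {2, 14}, {3, 14}, {2, 3, 14}

Subsets excluding 29 (8 total): ∅, {2}, {3}, {14}, {2, 3}, {2, 14}, {3, 14}, {2, 3, 14}


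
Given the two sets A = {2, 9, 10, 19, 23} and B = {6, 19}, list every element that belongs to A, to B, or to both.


A ∪ B = all elements in A or B (or both)
A = {2, 9, 10, 19, 23}
B = {6, 19}
A ∪ B = {2, 6, 9, 10, 19, 23}

A ∪ B = {2, 6, 9, 10, 19, 23}


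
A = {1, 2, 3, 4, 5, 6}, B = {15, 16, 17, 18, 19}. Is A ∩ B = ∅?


Disjoint means A ∩ B = ∅.
A ∩ B = ∅
A ∩ B = ∅, so A and B are disjoint.

Yes, A and B are disjoint


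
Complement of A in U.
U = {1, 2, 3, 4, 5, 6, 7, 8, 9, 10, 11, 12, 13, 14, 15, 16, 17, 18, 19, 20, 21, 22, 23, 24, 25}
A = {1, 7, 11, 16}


Aᶜ = U \ A = elements in U but not in A
U = {1, 2, 3, 4, 5, 6, 7, 8, 9, 10, 11, 12, 13, 14, 15, 16, 17, 18, 19, 20, 21, 22, 23, 24, 25}
A = {1, 7, 11, 16}
Aᶜ = {2, 3, 4, 5, 6, 8, 9, 10, 12, 13, 14, 15, 17, 18, 19, 20, 21, 22, 23, 24, 25}

Aᶜ = {2, 3, 4, 5, 6, 8, 9, 10, 12, 13, 14, 15, 17, 18, 19, 20, 21, 22, 23, 24, 25}


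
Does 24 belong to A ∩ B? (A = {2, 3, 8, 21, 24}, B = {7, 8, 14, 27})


A = {2, 3, 8, 21, 24}, B = {7, 8, 14, 27}
A ∩ B = elements in both A and B
A ∩ B = {8}
Checking if 24 ∈ A ∩ B
24 is not in A ∩ B → False

24 ∉ A ∩ B


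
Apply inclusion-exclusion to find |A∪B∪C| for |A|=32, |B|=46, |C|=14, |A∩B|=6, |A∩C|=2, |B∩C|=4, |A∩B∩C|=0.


|A∪B∪C| = |A|+|B|+|C| - |A∩B|-|A∩C|-|B∩C| + |A∩B∩C|
= 32+46+14 - 6-2-4 + 0
= 92 - 12 + 0
= 80

|A ∪ B ∪ C| = 80


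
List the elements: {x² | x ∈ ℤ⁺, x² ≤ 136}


Checking each candidate:
Condition: positive perfect squares ≤ 136
Result = {1, 4, 9, 16, 25, 36, 49, 64, 81, 100, 121}

{1, 4, 9, 16, 25, 36, 49, 64, 81, 100, 121}


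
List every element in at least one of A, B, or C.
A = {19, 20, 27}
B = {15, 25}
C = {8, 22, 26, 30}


A ∪ B = {15, 19, 20, 25, 27}
(A ∪ B) ∪ C = {8, 15, 19, 20, 22, 25, 26, 27, 30}

A ∪ B ∪ C = {8, 15, 19, 20, 22, 25, 26, 27, 30}


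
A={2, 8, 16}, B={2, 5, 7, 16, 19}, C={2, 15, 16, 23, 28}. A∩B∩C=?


A ∩ B = {2, 16}
(A ∩ B) ∩ C = {2, 16}

A ∩ B ∩ C = {2, 16}


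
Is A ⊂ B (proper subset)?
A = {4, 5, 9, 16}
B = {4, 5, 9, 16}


A ⊂ B requires: A ⊆ B AND A ≠ B.
A ⊆ B? Yes
A = B? Yes
A = B, so A is not a PROPER subset.

No, A is not a proper subset of B


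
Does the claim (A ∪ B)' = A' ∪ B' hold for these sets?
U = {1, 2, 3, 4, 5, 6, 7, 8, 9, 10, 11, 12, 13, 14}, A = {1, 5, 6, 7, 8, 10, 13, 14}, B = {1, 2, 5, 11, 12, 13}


LHS: A ∪ B = {1, 2, 5, 6, 7, 8, 10, 11, 12, 13, 14}
(A ∪ B)' = U \ (A ∪ B) = {3, 4, 9}
A' = {2, 3, 4, 9, 11, 12}, B' = {3, 4, 6, 7, 8, 9, 10, 14}
Claimed RHS: A' ∪ B' = {2, 3, 4, 6, 7, 8, 9, 10, 11, 12, 14}
Identity is INVALID: LHS = {3, 4, 9} but the RHS claimed here equals {2, 3, 4, 6, 7, 8, 9, 10, 11, 12, 14}. The correct form is (A ∪ B)' = A' ∩ B'.

Identity is invalid: (A ∪ B)' = {3, 4, 9} but A' ∪ B' = {2, 3, 4, 6, 7, 8, 9, 10, 11, 12, 14}. The correct De Morgan law is (A ∪ B)' = A' ∩ B'.


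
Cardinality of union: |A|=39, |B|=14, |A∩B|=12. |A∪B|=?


|A ∪ B| = |A| + |B| - |A ∩ B|
= 39 + 14 - 12
= 41

|A ∪ B| = 41


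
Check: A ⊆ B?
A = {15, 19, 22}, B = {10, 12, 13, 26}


A ⊆ B means every element of A is in B.
Elements in A not in B: {15, 19, 22}
So A ⊄ B.

No, A ⊄ B


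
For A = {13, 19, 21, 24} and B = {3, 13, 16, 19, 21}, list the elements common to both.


A ∩ B = elements in both A and B
A = {13, 19, 21, 24}
B = {3, 13, 16, 19, 21}
A ∩ B = {13, 19, 21}

A ∩ B = {13, 19, 21}


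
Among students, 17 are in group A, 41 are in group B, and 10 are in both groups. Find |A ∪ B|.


|A ∪ B| = |A| + |B| - |A ∩ B|
= 17 + 41 - 10
= 48

|A ∪ B| = 48


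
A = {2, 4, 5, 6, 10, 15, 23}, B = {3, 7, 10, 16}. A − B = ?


A \ B = elements in A but not in B
A = {2, 4, 5, 6, 10, 15, 23}
B = {3, 7, 10, 16}
Remove from A any elements in B
A \ B = {2, 4, 5, 6, 15, 23}

A \ B = {2, 4, 5, 6, 15, 23}


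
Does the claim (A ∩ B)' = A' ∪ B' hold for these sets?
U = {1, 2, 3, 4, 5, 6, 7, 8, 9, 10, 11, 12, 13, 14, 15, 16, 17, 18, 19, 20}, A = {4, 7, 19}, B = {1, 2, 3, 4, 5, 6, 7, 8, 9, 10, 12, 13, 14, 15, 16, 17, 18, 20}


LHS: A ∩ B = {4, 7}
(A ∩ B)' = U \ (A ∩ B) = {1, 2, 3, 5, 6, 8, 9, 10, 11, 12, 13, 14, 15, 16, 17, 18, 19, 20}
A' = {1, 2, 3, 5, 6, 8, 9, 10, 11, 12, 13, 14, 15, 16, 17, 18, 20}, B' = {11, 19}
Claimed RHS: A' ∪ B' = {1, 2, 3, 5, 6, 8, 9, 10, 11, 12, 13, 14, 15, 16, 17, 18, 19, 20}
Identity is VALID: LHS = RHS = {1, 2, 3, 5, 6, 8, 9, 10, 11, 12, 13, 14, 15, 16, 17, 18, 19, 20} ✓

Identity is valid. (A ∩ B)' = A' ∪ B' = {1, 2, 3, 5, 6, 8, 9, 10, 11, 12, 13, 14, 15, 16, 17, 18, 19, 20}


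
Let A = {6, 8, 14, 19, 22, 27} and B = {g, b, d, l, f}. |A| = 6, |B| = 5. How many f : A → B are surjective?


n = |A| = 6, k = |B| = 5. Surjections via inclusion-exclusion:
S(n,k) = Σ(-1)^i × C(k,i) × (k-i)^n, i=0 to k
i=0: (-1)^0×C(5,0)×5^6 = 15625
i=1: (-1)^1×C(5,1)×4^6 = -20480
i=2: (-1)^2×C(5,2)×3^6 = 7290
i=3: (-1)^3×C(5,3)×2^6 = -640
i=4: (-1)^4×C(5,4)×1^6 = 5
i=5: (-1)^5×C(5,5)×0^6 = 0
Total = 1800

Number of surjections = 1800


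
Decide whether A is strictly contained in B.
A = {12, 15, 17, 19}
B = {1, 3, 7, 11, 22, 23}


A ⊂ B requires: A ⊆ B AND A ≠ B.
A ⊆ B? No
A ⊄ B, so A is not a proper subset.

No, A is not a proper subset of B


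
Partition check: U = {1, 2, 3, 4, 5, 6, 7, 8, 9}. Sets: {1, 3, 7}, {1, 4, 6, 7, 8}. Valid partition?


A partition requires: (1) non-empty parts, (2) pairwise disjoint, (3) union = U
Parts: {1, 3, 7}, {1, 4, 6, 7, 8}
Union of parts: {1, 3, 4, 6, 7, 8}
U = {1, 2, 3, 4, 5, 6, 7, 8, 9}
All non-empty? True
Pairwise disjoint? False
Covers U? False

No, not a valid partition


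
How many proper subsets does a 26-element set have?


Total subsets = 2^n = 2^26 = 67108864
Proper subsets exclude the set itself: 2^n - 1
= 67108864 - 1
= 67108863

Number of proper subsets = 67108863


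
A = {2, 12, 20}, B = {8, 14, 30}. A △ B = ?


A △ B = (A \ B) ∪ (B \ A) = elements in exactly one of A or B
A \ B = {2, 12, 20}
B \ A = {8, 14, 30}
A △ B = {2, 8, 12, 14, 20, 30}

A △ B = {2, 8, 12, 14, 20, 30}


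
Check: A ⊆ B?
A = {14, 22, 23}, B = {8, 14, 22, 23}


A ⊆ B means every element of A is in B.
All elements of A are in B.
So A ⊆ B.

Yes, A ⊆ B


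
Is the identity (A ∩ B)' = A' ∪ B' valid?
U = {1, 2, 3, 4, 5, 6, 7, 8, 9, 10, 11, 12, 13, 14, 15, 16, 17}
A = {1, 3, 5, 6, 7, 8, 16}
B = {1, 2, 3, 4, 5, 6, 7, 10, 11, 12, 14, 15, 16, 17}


LHS: A ∩ B = {1, 3, 5, 6, 7, 16}
(A ∩ B)' = U \ (A ∩ B) = {2, 4, 8, 9, 10, 11, 12, 13, 14, 15, 17}
A' = {2, 4, 9, 10, 11, 12, 13, 14, 15, 17}, B' = {8, 9, 13}
Claimed RHS: A' ∪ B' = {2, 4, 8, 9, 10, 11, 12, 13, 14, 15, 17}
Identity is VALID: LHS = RHS = {2, 4, 8, 9, 10, 11, 12, 13, 14, 15, 17} ✓

Identity is valid. (A ∩ B)' = A' ∪ B' = {2, 4, 8, 9, 10, 11, 12, 13, 14, 15, 17}


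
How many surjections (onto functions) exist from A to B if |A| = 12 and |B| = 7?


n = |A| = 12, k = |B| = 7. Surjections via inclusion-exclusion:
S(n,k) = Σ(-1)^i × C(k,i) × (k-i)^n, i=0 to k
i=0: (-1)^0×C(7,0)×7^12 = 13841287201
i=1: (-1)^1×C(7,1)×6^12 = -15237476352
i=2: (-1)^2×C(7,2)×5^12 = 5126953125
i=3: (-1)^3×C(7,3)×4^12 = -587202560
i=4: (-1)^4×C(7,4)×3^12 = 18600435
i=5: (-1)^5×C(7,5)×2^12 = -86016
i=6: (-1)^6×C(7,6)×1^12 = 7
i=7: (-1)^7×C(7,7)×0^12 = 0
Total = 3162075840

Number of surjections = 3162075840


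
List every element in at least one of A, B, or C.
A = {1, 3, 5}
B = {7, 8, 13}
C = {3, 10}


A ∪ B = {1, 3, 5, 7, 8, 13}
(A ∪ B) ∪ C = {1, 3, 5, 7, 8, 10, 13}

A ∪ B ∪ C = {1, 3, 5, 7, 8, 10, 13}


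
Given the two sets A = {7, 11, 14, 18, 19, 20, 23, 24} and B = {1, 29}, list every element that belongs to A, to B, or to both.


A ∪ B = all elements in A or B (or both)
A = {7, 11, 14, 18, 19, 20, 23, 24}
B = {1, 29}
A ∪ B = {1, 7, 11, 14, 18, 19, 20, 23, 24, 29}

A ∪ B = {1, 7, 11, 14, 18, 19, 20, 23, 24, 29}


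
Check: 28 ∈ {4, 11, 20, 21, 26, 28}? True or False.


A = {4, 11, 20, 21, 26, 28}
Checking if 28 is in A
28 is in A → True

28 ∈ A


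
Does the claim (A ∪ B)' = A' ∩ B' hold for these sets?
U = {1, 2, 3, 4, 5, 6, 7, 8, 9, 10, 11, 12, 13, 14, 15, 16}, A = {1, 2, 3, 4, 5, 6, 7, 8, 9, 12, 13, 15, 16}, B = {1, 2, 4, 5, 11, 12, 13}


LHS: A ∪ B = {1, 2, 3, 4, 5, 6, 7, 8, 9, 11, 12, 13, 15, 16}
(A ∪ B)' = U \ (A ∪ B) = {10, 14}
A' = {10, 11, 14}, B' = {3, 6, 7, 8, 9, 10, 14, 15, 16}
Claimed RHS: A' ∩ B' = {10, 14}
Identity is VALID: LHS = RHS = {10, 14} ✓

Identity is valid. (A ∪ B)' = A' ∩ B' = {10, 14}


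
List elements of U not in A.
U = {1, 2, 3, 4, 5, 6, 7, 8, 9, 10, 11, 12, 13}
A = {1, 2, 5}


Aᶜ = U \ A = elements in U but not in A
U = {1, 2, 3, 4, 5, 6, 7, 8, 9, 10, 11, 12, 13}
A = {1, 2, 5}
Aᶜ = {3, 4, 6, 7, 8, 9, 10, 11, 12, 13}

Aᶜ = {3, 4, 6, 7, 8, 9, 10, 11, 12, 13}


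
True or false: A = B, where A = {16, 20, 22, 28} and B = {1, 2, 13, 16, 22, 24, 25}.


Two sets are equal iff they have exactly the same elements.
A = {16, 20, 22, 28}
B = {1, 2, 13, 16, 22, 24, 25}
Differences: {1, 2, 13, 20, 24, 25, 28}
A ≠ B

No, A ≠ B


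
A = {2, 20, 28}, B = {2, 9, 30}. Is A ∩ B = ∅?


Disjoint means A ∩ B = ∅.
A ∩ B = {2}
A ∩ B ≠ ∅, so A and B are NOT disjoint.

No, A and B are not disjoint (A ∩ B = {2})


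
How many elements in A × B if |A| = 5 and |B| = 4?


|A × B| = |A| × |B|
= 5 × 4
= 20

|A × B| = 20


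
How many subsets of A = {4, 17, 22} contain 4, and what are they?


A subset of A contains 4 iff the remaining 2 elements form any subset of A \ {4}.
Count: 2^(n-1) = 2^2 = 4
Subsets containing 4: {4}, {4, 17}, {4, 22}, {4, 17, 22}

Subsets containing 4 (4 total): {4}, {4, 17}, {4, 22}, {4, 17, 22}


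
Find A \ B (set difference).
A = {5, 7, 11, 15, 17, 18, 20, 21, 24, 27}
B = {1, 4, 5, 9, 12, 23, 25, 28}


A \ B = elements in A but not in B
A = {5, 7, 11, 15, 17, 18, 20, 21, 24, 27}
B = {1, 4, 5, 9, 12, 23, 25, 28}
Remove from A any elements in B
A \ B = {7, 11, 15, 17, 18, 20, 21, 24, 27}

A \ B = {7, 11, 15, 17, 18, 20, 21, 24, 27}


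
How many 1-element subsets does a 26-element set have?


C(n,k) = n! / (k!(n-k)!)
C(26,1) = 26! / (1!25!)
= 26

C(26,1) = 26


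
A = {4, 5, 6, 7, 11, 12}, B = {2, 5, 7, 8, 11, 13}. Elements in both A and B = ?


A = {4, 5, 6, 7, 11, 12}
B = {2, 5, 7, 8, 11, 13}
Region: in both A and B
Elements: {5, 7, 11}

Elements in both A and B: {5, 7, 11}


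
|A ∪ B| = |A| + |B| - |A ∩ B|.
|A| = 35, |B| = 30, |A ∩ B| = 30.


|A ∪ B| = |A| + |B| - |A ∩ B|
= 35 + 30 - 30
= 35

|A ∪ B| = 35


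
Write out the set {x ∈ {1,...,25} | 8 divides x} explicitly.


Checking each candidate:
Condition: multiples of 8 in {1,...,25}
Result = {8, 16, 24}

{8, 16, 24}


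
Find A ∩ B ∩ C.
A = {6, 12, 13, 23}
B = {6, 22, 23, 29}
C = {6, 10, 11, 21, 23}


A ∩ B = {6, 23}
(A ∩ B) ∩ C = {6, 23}

A ∩ B ∩ C = {6, 23}


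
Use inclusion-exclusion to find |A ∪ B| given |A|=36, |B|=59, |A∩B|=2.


|A ∪ B| = |A| + |B| - |A ∩ B|
= 36 + 59 - 2
= 93

|A ∪ B| = 93


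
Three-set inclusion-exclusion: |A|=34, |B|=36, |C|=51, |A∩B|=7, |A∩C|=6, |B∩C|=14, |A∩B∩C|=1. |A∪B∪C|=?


|A∪B∪C| = |A|+|B|+|C| - |A∩B|-|A∩C|-|B∩C| + |A∩B∩C|
= 34+36+51 - 7-6-14 + 1
= 121 - 27 + 1
= 95

|A ∪ B ∪ C| = 95


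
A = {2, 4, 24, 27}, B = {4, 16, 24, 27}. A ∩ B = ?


A ∩ B = elements in both A and B
A = {2, 4, 24, 27}
B = {4, 16, 24, 27}
A ∩ B = {4, 24, 27}

A ∩ B = {4, 24, 27}


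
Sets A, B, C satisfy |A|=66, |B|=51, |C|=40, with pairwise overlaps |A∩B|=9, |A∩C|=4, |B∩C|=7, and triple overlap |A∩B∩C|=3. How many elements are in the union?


|A∪B∪C| = |A|+|B|+|C| - |A∩B|-|A∩C|-|B∩C| + |A∩B∩C|
= 66+51+40 - 9-4-7 + 3
= 157 - 20 + 3
= 140

|A ∪ B ∪ C| = 140


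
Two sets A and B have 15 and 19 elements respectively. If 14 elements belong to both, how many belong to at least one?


|A ∪ B| = |A| + |B| - |A ∩ B|
= 15 + 19 - 14
= 20

|A ∪ B| = 20


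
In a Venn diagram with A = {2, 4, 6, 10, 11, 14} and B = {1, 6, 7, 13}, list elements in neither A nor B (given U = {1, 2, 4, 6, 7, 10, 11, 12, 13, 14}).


A = {2, 4, 6, 10, 11, 14}
B = {1, 6, 7, 13}
Region: in neither A nor B (given U = {1, 2, 4, 6, 7, 10, 11, 12, 13, 14})
Elements: {12}

Elements in neither A nor B (given U = {1, 2, 4, 6, 7, 10, 11, 12, 13, 14}): {12}


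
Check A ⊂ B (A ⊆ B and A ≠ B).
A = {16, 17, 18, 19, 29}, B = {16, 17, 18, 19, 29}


A ⊂ B requires: A ⊆ B AND A ≠ B.
A ⊆ B? Yes
A = B? Yes
A = B, so A is not a PROPER subset.

No, A is not a proper subset of B


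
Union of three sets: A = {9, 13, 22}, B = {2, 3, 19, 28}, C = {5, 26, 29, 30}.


A ∪ B = {2, 3, 9, 13, 19, 22, 28}
(A ∪ B) ∪ C = {2, 3, 5, 9, 13, 19, 22, 26, 28, 29, 30}

A ∪ B ∪ C = {2, 3, 5, 9, 13, 19, 22, 26, 28, 29, 30}


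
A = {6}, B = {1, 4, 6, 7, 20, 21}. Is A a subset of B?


A ⊆ B means every element of A is in B.
All elements of A are in B.
So A ⊆ B.

Yes, A ⊆ B


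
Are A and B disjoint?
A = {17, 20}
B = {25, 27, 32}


Disjoint means A ∩ B = ∅.
A ∩ B = ∅
A ∩ B = ∅, so A and B are disjoint.

Yes, A and B are disjoint


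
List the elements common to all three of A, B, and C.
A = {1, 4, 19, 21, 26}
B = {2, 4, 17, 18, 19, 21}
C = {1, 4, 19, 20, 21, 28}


A ∩ B = {4, 19, 21}
(A ∩ B) ∩ C = {4, 19, 21}

A ∩ B ∩ C = {4, 19, 21}


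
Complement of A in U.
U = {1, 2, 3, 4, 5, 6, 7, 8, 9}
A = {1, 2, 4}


Aᶜ = U \ A = elements in U but not in A
U = {1, 2, 3, 4, 5, 6, 7, 8, 9}
A = {1, 2, 4}
Aᶜ = {3, 5, 6, 7, 8, 9}

Aᶜ = {3, 5, 6, 7, 8, 9}


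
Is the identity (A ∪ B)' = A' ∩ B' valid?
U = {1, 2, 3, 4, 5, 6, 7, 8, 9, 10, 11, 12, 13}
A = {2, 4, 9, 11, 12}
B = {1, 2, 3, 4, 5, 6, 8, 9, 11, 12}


LHS: A ∪ B = {1, 2, 3, 4, 5, 6, 8, 9, 11, 12}
(A ∪ B)' = U \ (A ∪ B) = {7, 10, 13}
A' = {1, 3, 5, 6, 7, 8, 10, 13}, B' = {7, 10, 13}
Claimed RHS: A' ∩ B' = {7, 10, 13}
Identity is VALID: LHS = RHS = {7, 10, 13} ✓

Identity is valid. (A ∪ B)' = A' ∩ B' = {7, 10, 13}


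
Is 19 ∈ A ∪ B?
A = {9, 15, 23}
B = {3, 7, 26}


A = {9, 15, 23}, B = {3, 7, 26}
A ∪ B = all elements in A or B
A ∪ B = {3, 7, 9, 15, 23, 26}
Checking if 19 ∈ A ∪ B
19 is not in A ∪ B → False

19 ∉ A ∪ B


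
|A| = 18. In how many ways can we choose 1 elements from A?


C(n,k) = n! / (k!(n-k)!)
C(18,1) = 18! / (1!17!)
= 18

C(18,1) = 18


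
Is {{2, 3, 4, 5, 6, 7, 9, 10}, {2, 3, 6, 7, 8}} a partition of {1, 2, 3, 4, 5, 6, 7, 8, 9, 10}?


A partition requires: (1) non-empty parts, (2) pairwise disjoint, (3) union = U
Parts: {2, 3, 4, 5, 6, 7, 9, 10}, {2, 3, 6, 7, 8}
Union of parts: {2, 3, 4, 5, 6, 7, 8, 9, 10}
U = {1, 2, 3, 4, 5, 6, 7, 8, 9, 10}
All non-empty? True
Pairwise disjoint? False
Covers U? False

No, not a valid partition


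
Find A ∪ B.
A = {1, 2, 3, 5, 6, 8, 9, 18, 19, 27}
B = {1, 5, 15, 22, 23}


A ∪ B = all elements in A or B (or both)
A = {1, 2, 3, 5, 6, 8, 9, 18, 19, 27}
B = {1, 5, 15, 22, 23}
A ∪ B = {1, 2, 3, 5, 6, 8, 9, 15, 18, 19, 22, 23, 27}

A ∪ B = {1, 2, 3, 5, 6, 8, 9, 15, 18, 19, 22, 23, 27}


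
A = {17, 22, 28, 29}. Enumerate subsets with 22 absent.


A subset of A that omits 22 is a subset of A \ {22}, so there are 2^(n-1) = 2^3 = 8 of them.
Subsets excluding 22: ∅, {17}, {28}, {29}, {17, 28}, {17, 29}, {28, 29}, {17, 28, 29}

Subsets excluding 22 (8 total): ∅, {17}, {28}, {29}, {17, 28}, {17, 29}, {28, 29}, {17, 28, 29}


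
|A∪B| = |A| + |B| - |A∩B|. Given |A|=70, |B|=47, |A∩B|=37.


|A ∪ B| = |A| + |B| - |A ∩ B|
= 70 + 47 - 37
= 80

|A ∪ B| = 80


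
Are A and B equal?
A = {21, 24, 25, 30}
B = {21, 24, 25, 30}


Two sets are equal iff they have exactly the same elements.
A = {21, 24, 25, 30}
B = {21, 24, 25, 30}
Same elements → A = B

Yes, A = B


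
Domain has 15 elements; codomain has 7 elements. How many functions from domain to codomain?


Each of |A| = 15 inputs maps to any of |B| = 7 outputs.
# functions = |B|^|A| = 7^15
= 4747561509943

Number of functions = 4747561509943


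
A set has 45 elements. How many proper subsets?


Total subsets = 2^n = 2^45 = 35184372088832
Proper subsets exclude the set itself: 2^n - 1
= 35184372088832 - 1
= 35184372088831

Number of proper subsets = 35184372088831


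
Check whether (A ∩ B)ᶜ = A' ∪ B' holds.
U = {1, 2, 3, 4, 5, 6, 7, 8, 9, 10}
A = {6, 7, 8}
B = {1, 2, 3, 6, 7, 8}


LHS: A ∩ B = {6, 7, 8}
(A ∩ B)' = U \ (A ∩ B) = {1, 2, 3, 4, 5, 9, 10}
A' = {1, 2, 3, 4, 5, 9, 10}, B' = {4, 5, 9, 10}
Claimed RHS: A' ∪ B' = {1, 2, 3, 4, 5, 9, 10}
Identity is VALID: LHS = RHS = {1, 2, 3, 4, 5, 9, 10} ✓

Identity is valid. (A ∩ B)' = A' ∪ B' = {1, 2, 3, 4, 5, 9, 10}


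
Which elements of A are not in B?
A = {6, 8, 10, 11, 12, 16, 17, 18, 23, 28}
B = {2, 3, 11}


A \ B = elements in A but not in B
A = {6, 8, 10, 11, 12, 16, 17, 18, 23, 28}
B = {2, 3, 11}
Remove from A any elements in B
A \ B = {6, 8, 10, 12, 16, 17, 18, 23, 28}

A \ B = {6, 8, 10, 12, 16, 17, 18, 23, 28}


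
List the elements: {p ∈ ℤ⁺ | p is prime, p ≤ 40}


Checking each candidate:
Condition: primes ≤ 40
Result = {2, 3, 5, 7, 11, 13, 17, 19, 23, 29, 31, 37}

{2, 3, 5, 7, 11, 13, 17, 19, 23, 29, 31, 37}


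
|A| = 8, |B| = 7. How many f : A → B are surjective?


n = |A| = 8, k = |B| = 7. Surjections via inclusion-exclusion:
S(n,k) = Σ(-1)^i × C(k,i) × (k-i)^n, i=0 to k
i=0: (-1)^0×C(7,0)×7^8 = 5764801
i=1: (-1)^1×C(7,1)×6^8 = -11757312
i=2: (-1)^2×C(7,2)×5^8 = 8203125
i=3: (-1)^3×C(7,3)×4^8 = -2293760
i=4: (-1)^4×C(7,4)×3^8 = 229635
i=5: (-1)^5×C(7,5)×2^8 = -5376
i=6: (-1)^6×C(7,6)×1^8 = 7
i=7: (-1)^7×C(7,7)×0^8 = 0
Total = 141120

Number of surjections = 141120


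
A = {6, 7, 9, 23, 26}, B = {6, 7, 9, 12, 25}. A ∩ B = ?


A ∩ B = elements in both A and B
A = {6, 7, 9, 23, 26}
B = {6, 7, 9, 12, 25}
A ∩ B = {6, 7, 9}

A ∩ B = {6, 7, 9}


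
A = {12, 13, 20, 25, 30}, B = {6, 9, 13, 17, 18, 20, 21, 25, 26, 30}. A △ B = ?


A △ B = (A \ B) ∪ (B \ A) = elements in exactly one of A or B
A \ B = {12}
B \ A = {6, 9, 17, 18, 21, 26}
A △ B = {6, 9, 12, 17, 18, 21, 26}

A △ B = {6, 9, 12, 17, 18, 21, 26}


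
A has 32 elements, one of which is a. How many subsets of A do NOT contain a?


Subsets of A avoiding a are subsets of A \ {a}, which has 31 elements.
Count = 2^(n-1) = 2^31
= 2147483648

Number of subsets avoiding a = 2147483648


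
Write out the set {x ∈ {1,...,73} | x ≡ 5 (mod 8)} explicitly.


Checking each candidate:
Condition: x in {1,...,73} with x ≡ 5 (mod 8)
Result = {5, 13, 21, 29, 37, 45, 53, 61, 69}

{5, 13, 21, 29, 37, 45, 53, 61, 69}


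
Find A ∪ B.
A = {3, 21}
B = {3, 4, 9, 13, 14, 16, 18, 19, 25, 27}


A ∪ B = all elements in A or B (or both)
A = {3, 21}
B = {3, 4, 9, 13, 14, 16, 18, 19, 25, 27}
A ∪ B = {3, 4, 9, 13, 14, 16, 18, 19, 21, 25, 27}

A ∪ B = {3, 4, 9, 13, 14, 16, 18, 19, 21, 25, 27}


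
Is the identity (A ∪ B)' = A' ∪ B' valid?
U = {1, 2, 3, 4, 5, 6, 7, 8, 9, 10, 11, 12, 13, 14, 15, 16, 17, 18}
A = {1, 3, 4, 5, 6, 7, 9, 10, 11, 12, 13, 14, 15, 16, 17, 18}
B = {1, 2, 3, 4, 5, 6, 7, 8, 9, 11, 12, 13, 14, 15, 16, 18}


LHS: A ∪ B = {1, 2, 3, 4, 5, 6, 7, 8, 9, 10, 11, 12, 13, 14, 15, 16, 17, 18}
(A ∪ B)' = U \ (A ∪ B) = ∅
A' = {2, 8}, B' = {10, 17}
Claimed RHS: A' ∪ B' = {2, 8, 10, 17}
Identity is INVALID: LHS = ∅ but the RHS claimed here equals {2, 8, 10, 17}. The correct form is (A ∪ B)' = A' ∩ B'.

Identity is invalid: (A ∪ B)' = ∅ but A' ∪ B' = {2, 8, 10, 17}. The correct De Morgan law is (A ∪ B)' = A' ∩ B'.


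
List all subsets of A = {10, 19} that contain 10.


A subset of A contains 10 iff the remaining 1 elements form any subset of A \ {10}.
Count: 2^(n-1) = 2^1 = 2
Subsets containing 10: {10}, {10, 19}

Subsets containing 10 (2 total): {10}, {10, 19}


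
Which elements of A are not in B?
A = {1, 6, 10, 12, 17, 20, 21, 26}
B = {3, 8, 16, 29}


A \ B = elements in A but not in B
A = {1, 6, 10, 12, 17, 20, 21, 26}
B = {3, 8, 16, 29}
Remove from A any elements in B
A \ B = {1, 6, 10, 12, 17, 20, 21, 26}

A \ B = {1, 6, 10, 12, 17, 20, 21, 26}


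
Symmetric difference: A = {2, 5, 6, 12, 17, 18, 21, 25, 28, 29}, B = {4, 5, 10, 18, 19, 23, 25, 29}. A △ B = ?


A △ B = (A \ B) ∪ (B \ A) = elements in exactly one of A or B
A \ B = {2, 6, 12, 17, 21, 28}
B \ A = {4, 10, 19, 23}
A △ B = {2, 4, 6, 10, 12, 17, 19, 21, 23, 28}

A △ B = {2, 4, 6, 10, 12, 17, 19, 21, 23, 28}


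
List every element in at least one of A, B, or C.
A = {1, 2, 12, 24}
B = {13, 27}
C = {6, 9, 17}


A ∪ B = {1, 2, 12, 13, 24, 27}
(A ∪ B) ∪ C = {1, 2, 6, 9, 12, 13, 17, 24, 27}

A ∪ B ∪ C = {1, 2, 6, 9, 12, 13, 17, 24, 27}


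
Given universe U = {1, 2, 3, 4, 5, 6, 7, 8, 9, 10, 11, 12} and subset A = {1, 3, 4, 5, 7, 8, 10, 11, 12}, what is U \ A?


Aᶜ = U \ A = elements in U but not in A
U = {1, 2, 3, 4, 5, 6, 7, 8, 9, 10, 11, 12}
A = {1, 3, 4, 5, 7, 8, 10, 11, 12}
Aᶜ = {2, 6, 9}

Aᶜ = {2, 6, 9}


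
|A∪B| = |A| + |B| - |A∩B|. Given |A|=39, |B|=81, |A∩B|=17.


|A ∪ B| = |A| + |B| - |A ∩ B|
= 39 + 81 - 17
= 103

|A ∪ B| = 103


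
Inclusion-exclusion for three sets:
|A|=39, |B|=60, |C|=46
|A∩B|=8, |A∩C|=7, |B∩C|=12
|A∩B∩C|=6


|A∪B∪C| = |A|+|B|+|C| - |A∩B|-|A∩C|-|B∩C| + |A∩B∩C|
= 39+60+46 - 8-7-12 + 6
= 145 - 27 + 6
= 124

|A ∪ B ∪ C| = 124


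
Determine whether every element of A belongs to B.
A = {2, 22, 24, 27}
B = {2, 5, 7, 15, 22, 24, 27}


A ⊆ B means every element of A is in B.
All elements of A are in B.
So A ⊆ B.

Yes, A ⊆ B


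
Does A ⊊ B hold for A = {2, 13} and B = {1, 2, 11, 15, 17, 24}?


A ⊂ B requires: A ⊆ B AND A ≠ B.
A ⊆ B? No
A ⊄ B, so A is not a proper subset.

No, A is not a proper subset of B


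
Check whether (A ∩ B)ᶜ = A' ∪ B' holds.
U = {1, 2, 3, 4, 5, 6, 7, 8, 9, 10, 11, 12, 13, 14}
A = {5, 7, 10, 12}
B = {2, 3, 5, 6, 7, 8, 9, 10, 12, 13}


LHS: A ∩ B = {5, 7, 10, 12}
(A ∩ B)' = U \ (A ∩ B) = {1, 2, 3, 4, 6, 8, 9, 11, 13, 14}
A' = {1, 2, 3, 4, 6, 8, 9, 11, 13, 14}, B' = {1, 4, 11, 14}
Claimed RHS: A' ∪ B' = {1, 2, 3, 4, 6, 8, 9, 11, 13, 14}
Identity is VALID: LHS = RHS = {1, 2, 3, 4, 6, 8, 9, 11, 13, 14} ✓

Identity is valid. (A ∩ B)' = A' ∪ B' = {1, 2, 3, 4, 6, 8, 9, 11, 13, 14}


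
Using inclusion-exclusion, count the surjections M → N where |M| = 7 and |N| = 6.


n = |M| = 7, k = |N| = 6. Surjections via inclusion-exclusion:
S(n,k) = Σ(-1)^i × C(k,i) × (k-i)^n, i=0 to k
i=0: (-1)^0×C(6,0)×6^7 = 279936
i=1: (-1)^1×C(6,1)×5^7 = -468750
i=2: (-1)^2×C(6,2)×4^7 = 245760
i=3: (-1)^3×C(6,3)×3^7 = -43740
i=4: (-1)^4×C(6,4)×2^7 = 1920
i=5: (-1)^5×C(6,5)×1^7 = -6
i=6: (-1)^6×C(6,6)×0^7 = 0
Total = 15120

Number of surjections = 15120


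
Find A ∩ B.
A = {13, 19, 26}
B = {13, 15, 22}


A ∩ B = elements in both A and B
A = {13, 19, 26}
B = {13, 15, 22}
A ∩ B = {13}

A ∩ B = {13}


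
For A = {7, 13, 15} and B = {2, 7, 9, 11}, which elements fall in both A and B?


A = {7, 13, 15}
B = {2, 7, 9, 11}
Region: in both A and B
Elements: {7}

Elements in both A and B: {7}


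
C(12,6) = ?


C(n,k) = n! / (k!(n-k)!)
C(12,6) = 12! / (6!6!)
= 924

C(12,6) = 924


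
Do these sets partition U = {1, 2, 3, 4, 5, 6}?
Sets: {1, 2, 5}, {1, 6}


A partition requires: (1) non-empty parts, (2) pairwise disjoint, (3) union = U
Parts: {1, 2, 5}, {1, 6}
Union of parts: {1, 2, 5, 6}
U = {1, 2, 3, 4, 5, 6}
All non-empty? True
Pairwise disjoint? False
Covers U? False

No, not a valid partition


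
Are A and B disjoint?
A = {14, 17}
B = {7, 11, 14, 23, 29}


Disjoint means A ∩ B = ∅.
A ∩ B = {14}
A ∩ B ≠ ∅, so A and B are NOT disjoint.

No, A and B are not disjoint (A ∩ B = {14})


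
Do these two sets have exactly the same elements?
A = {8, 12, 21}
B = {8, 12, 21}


Two sets are equal iff they have exactly the same elements.
A = {8, 12, 21}
B = {8, 12, 21}
Same elements → A = B

Yes, A = B


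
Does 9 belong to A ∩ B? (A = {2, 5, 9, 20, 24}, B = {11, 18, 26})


A = {2, 5, 9, 20, 24}, B = {11, 18, 26}
A ∩ B = elements in both A and B
A ∩ B = ∅
Checking if 9 ∈ A ∩ B
9 is not in A ∩ B → False

9 ∉ A ∩ B


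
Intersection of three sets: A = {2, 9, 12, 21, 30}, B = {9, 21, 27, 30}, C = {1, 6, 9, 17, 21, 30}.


A ∩ B = {9, 21, 30}
(A ∩ B) ∩ C = {9, 21, 30}

A ∩ B ∩ C = {9, 21, 30}


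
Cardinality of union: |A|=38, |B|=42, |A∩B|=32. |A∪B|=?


|A ∪ B| = |A| + |B| - |A ∩ B|
= 38 + 42 - 32
= 48

|A ∪ B| = 48


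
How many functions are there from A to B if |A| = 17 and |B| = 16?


Each of |A| = 17 inputs maps to any of |B| = 16 outputs.
# functions = |B|^|A| = 16^17
= 295147905179352825856

Number of functions = 295147905179352825856


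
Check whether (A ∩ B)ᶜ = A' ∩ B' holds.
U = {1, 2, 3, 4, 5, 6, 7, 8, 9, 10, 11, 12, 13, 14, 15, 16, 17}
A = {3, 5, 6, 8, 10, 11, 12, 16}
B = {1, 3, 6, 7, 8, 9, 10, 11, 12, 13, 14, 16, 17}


LHS: A ∩ B = {3, 6, 8, 10, 11, 12, 16}
(A ∩ B)' = U \ (A ∩ B) = {1, 2, 4, 5, 7, 9, 13, 14, 15, 17}
A' = {1, 2, 4, 7, 9, 13, 14, 15, 17}, B' = {2, 4, 5, 15}
Claimed RHS: A' ∩ B' = {2, 4, 15}
Identity is INVALID: LHS = {1, 2, 4, 5, 7, 9, 13, 14, 15, 17} but the RHS claimed here equals {2, 4, 15}. The correct form is (A ∩ B)' = A' ∪ B'.

Identity is invalid: (A ∩ B)' = {1, 2, 4, 5, 7, 9, 13, 14, 15, 17} but A' ∩ B' = {2, 4, 15}. The correct De Morgan law is (A ∩ B)' = A' ∪ B'.


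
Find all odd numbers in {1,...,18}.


Checking each candidate:
Condition: odd numbers in {1,...,18}
Result = {1, 3, 5, 7, 9, 11, 13, 15, 17}

{1, 3, 5, 7, 9, 11, 13, 15, 17}


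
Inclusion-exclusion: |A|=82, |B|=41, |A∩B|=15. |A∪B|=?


|A ∪ B| = |A| + |B| - |A ∩ B|
= 82 + 41 - 15
= 108

|A ∪ B| = 108


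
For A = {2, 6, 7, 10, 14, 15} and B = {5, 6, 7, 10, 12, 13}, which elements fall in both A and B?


A = {2, 6, 7, 10, 14, 15}
B = {5, 6, 7, 10, 12, 13}
Region: in both A and B
Elements: {6, 7, 10}

Elements in both A and B: {6, 7, 10}


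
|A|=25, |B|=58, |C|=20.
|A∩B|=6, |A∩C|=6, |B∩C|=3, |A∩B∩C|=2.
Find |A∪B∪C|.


|A∪B∪C| = |A|+|B|+|C| - |A∩B|-|A∩C|-|B∩C| + |A∩B∩C|
= 25+58+20 - 6-6-3 + 2
= 103 - 15 + 2
= 90

|A ∪ B ∪ C| = 90


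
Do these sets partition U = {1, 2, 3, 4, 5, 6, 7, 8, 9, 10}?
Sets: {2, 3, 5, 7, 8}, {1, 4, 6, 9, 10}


A partition requires: (1) non-empty parts, (2) pairwise disjoint, (3) union = U
Parts: {2, 3, 5, 7, 8}, {1, 4, 6, 9, 10}
Union of parts: {1, 2, 3, 4, 5, 6, 7, 8, 9, 10}
U = {1, 2, 3, 4, 5, 6, 7, 8, 9, 10}
All non-empty? True
Pairwise disjoint? True
Covers U? True

Yes, valid partition


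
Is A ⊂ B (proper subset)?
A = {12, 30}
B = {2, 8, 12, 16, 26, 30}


A ⊂ B requires: A ⊆ B AND A ≠ B.
A ⊆ B? Yes
A = B? No
A ⊂ B: Yes (A is a proper subset of B)

Yes, A ⊂ B


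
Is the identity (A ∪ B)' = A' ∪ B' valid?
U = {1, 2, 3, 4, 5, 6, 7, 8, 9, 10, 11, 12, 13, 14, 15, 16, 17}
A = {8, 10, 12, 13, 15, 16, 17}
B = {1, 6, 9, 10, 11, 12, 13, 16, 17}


LHS: A ∪ B = {1, 6, 8, 9, 10, 11, 12, 13, 15, 16, 17}
(A ∪ B)' = U \ (A ∪ B) = {2, 3, 4, 5, 7, 14}
A' = {1, 2, 3, 4, 5, 6, 7, 9, 11, 14}, B' = {2, 3, 4, 5, 7, 8, 14, 15}
Claimed RHS: A' ∪ B' = {1, 2, 3, 4, 5, 6, 7, 8, 9, 11, 14, 15}
Identity is INVALID: LHS = {2, 3, 4, 5, 7, 14} but the RHS claimed here equals {1, 2, 3, 4, 5, 6, 7, 8, 9, 11, 14, 15}. The correct form is (A ∪ B)' = A' ∩ B'.

Identity is invalid: (A ∪ B)' = {2, 3, 4, 5, 7, 14} but A' ∪ B' = {1, 2, 3, 4, 5, 6, 7, 8, 9, 11, 14, 15}. The correct De Morgan law is (A ∪ B)' = A' ∩ B'.


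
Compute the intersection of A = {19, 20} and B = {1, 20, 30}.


A ∩ B = elements in both A and B
A = {19, 20}
B = {1, 20, 30}
A ∩ B = {20}

A ∩ B = {20}


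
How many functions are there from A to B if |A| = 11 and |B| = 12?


Each of |A| = 11 inputs maps to any of |B| = 12 outputs.
# functions = |B|^|A| = 12^11
= 743008370688

Number of functions = 743008370688


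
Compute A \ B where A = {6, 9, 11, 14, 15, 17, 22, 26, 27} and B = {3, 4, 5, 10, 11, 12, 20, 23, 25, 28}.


A \ B = elements in A but not in B
A = {6, 9, 11, 14, 15, 17, 22, 26, 27}
B = {3, 4, 5, 10, 11, 12, 20, 23, 25, 28}
Remove from A any elements in B
A \ B = {6, 9, 14, 15, 17, 22, 26, 27}

A \ B = {6, 9, 14, 15, 17, 22, 26, 27}


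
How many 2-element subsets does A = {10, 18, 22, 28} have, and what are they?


|A| = 4, so A has C(4,2) = 6 subsets of size 2.
Enumerate by choosing 2 elements from A at a time:
{10, 18}, {10, 22}, {10, 28}, {18, 22}, {18, 28}, {22, 28}

2-element subsets (6 total): {10, 18}, {10, 22}, {10, 28}, {18, 22}, {18, 28}, {22, 28}


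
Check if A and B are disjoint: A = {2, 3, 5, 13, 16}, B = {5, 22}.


Disjoint means A ∩ B = ∅.
A ∩ B = {5}
A ∩ B ≠ ∅, so A and B are NOT disjoint.

No, A and B are not disjoint (A ∩ B = {5})


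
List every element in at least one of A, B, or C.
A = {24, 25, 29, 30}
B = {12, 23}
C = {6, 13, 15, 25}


A ∪ B = {12, 23, 24, 25, 29, 30}
(A ∪ B) ∪ C = {6, 12, 13, 15, 23, 24, 25, 29, 30}

A ∪ B ∪ C = {6, 12, 13, 15, 23, 24, 25, 29, 30}


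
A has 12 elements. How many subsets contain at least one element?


Total subsets = 2^n = 2^12 = 4096
Non-empty subsets exclude the empty set: 2^n - 1
= 4096 - 1
= 4095

Number of non-empty subsets = 4095


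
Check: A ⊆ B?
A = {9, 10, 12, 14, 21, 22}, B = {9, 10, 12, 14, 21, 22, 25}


A ⊆ B means every element of A is in B.
All elements of A are in B.
So A ⊆ B.

Yes, A ⊆ B


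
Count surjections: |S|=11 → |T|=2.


n = |S| = 11, k = |T| = 2. Surjections via inclusion-exclusion:
S(n,k) = Σ(-1)^i × C(k,i) × (k-i)^n, i=0 to k
i=0: (-1)^0×C(2,0)×2^11 = 2048
i=1: (-1)^1×C(2,1)×1^11 = -2
i=2: (-1)^2×C(2,2)×0^11 = 0
Total = 2046

Number of surjections = 2046


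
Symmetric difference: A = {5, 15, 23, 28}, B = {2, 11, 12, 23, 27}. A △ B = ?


A △ B = (A \ B) ∪ (B \ A) = elements in exactly one of A or B
A \ B = {5, 15, 28}
B \ A = {2, 11, 12, 27}
A △ B = {2, 5, 11, 12, 15, 27, 28}

A △ B = {2, 5, 11, 12, 15, 27, 28}


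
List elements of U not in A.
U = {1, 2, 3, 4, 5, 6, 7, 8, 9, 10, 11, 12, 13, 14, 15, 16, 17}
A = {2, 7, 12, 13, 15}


Aᶜ = U \ A = elements in U but not in A
U = {1, 2, 3, 4, 5, 6, 7, 8, 9, 10, 11, 12, 13, 14, 15, 16, 17}
A = {2, 7, 12, 13, 15}
Aᶜ = {1, 3, 4, 5, 6, 8, 9, 10, 11, 14, 16, 17}

Aᶜ = {1, 3, 4, 5, 6, 8, 9, 10, 11, 14, 16, 17}


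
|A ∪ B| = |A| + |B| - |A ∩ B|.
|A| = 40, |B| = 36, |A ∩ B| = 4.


|A ∪ B| = |A| + |B| - |A ∩ B|
= 40 + 36 - 4
= 72

|A ∪ B| = 72


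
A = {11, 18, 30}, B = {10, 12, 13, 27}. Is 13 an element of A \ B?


A = {11, 18, 30}, B = {10, 12, 13, 27}
A \ B = elements in A but not in B
A \ B = {11, 18, 30}
Checking if 13 ∈ A \ B
13 is not in A \ B → False

13 ∉ A \ B


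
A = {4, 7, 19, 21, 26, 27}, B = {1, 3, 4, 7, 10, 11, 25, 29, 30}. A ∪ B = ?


A ∪ B = all elements in A or B (or both)
A = {4, 7, 19, 21, 26, 27}
B = {1, 3, 4, 7, 10, 11, 25, 29, 30}
A ∪ B = {1, 3, 4, 7, 10, 11, 19, 21, 25, 26, 27, 29, 30}

A ∪ B = {1, 3, 4, 7, 10, 11, 19, 21, 25, 26, 27, 29, 30}


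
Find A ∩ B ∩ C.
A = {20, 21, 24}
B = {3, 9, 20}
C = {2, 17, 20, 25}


A ∩ B = {20}
(A ∩ B) ∩ C = {20}

A ∩ B ∩ C = {20}


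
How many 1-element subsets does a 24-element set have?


C(n,k) = n! / (k!(n-k)!)
C(24,1) = 24! / (1!23!)
= 24

C(24,1) = 24


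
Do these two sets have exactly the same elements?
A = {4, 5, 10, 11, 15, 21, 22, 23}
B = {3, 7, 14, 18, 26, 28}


Two sets are equal iff they have exactly the same elements.
A = {4, 5, 10, 11, 15, 21, 22, 23}
B = {3, 7, 14, 18, 26, 28}
Differences: {3, 4, 5, 7, 10, 11, 14, 15, 18, 21, 22, 23, 26, 28}
A ≠ B

No, A ≠ B


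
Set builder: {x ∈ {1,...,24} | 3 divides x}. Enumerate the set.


Checking each candidate:
Condition: multiples of 3 in {1,...,24}
Result = {3, 6, 9, 12, 15, 18, 21, 24}

{3, 6, 9, 12, 15, 18, 21, 24}


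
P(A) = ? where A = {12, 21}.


|A| = 2, so |P(A)| = 2^2 = 4
Enumerate subsets by cardinality (0 to 2):
∅, {12}, {21}, {12, 21}

P(A) has 4 subsets: ∅, {12}, {21}, {12, 21}


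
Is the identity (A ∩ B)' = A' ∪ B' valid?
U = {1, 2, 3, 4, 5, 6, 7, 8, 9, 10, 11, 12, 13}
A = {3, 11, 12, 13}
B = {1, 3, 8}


LHS: A ∩ B = {3}
(A ∩ B)' = U \ (A ∩ B) = {1, 2, 4, 5, 6, 7, 8, 9, 10, 11, 12, 13}
A' = {1, 2, 4, 5, 6, 7, 8, 9, 10}, B' = {2, 4, 5, 6, 7, 9, 10, 11, 12, 13}
Claimed RHS: A' ∪ B' = {1, 2, 4, 5, 6, 7, 8, 9, 10, 11, 12, 13}
Identity is VALID: LHS = RHS = {1, 2, 4, 5, 6, 7, 8, 9, 10, 11, 12, 13} ✓

Identity is valid. (A ∩ B)' = A' ∪ B' = {1, 2, 4, 5, 6, 7, 8, 9, 10, 11, 12, 13}


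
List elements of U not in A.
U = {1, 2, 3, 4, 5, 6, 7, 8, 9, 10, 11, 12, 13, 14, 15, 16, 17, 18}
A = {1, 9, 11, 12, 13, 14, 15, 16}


Aᶜ = U \ A = elements in U but not in A
U = {1, 2, 3, 4, 5, 6, 7, 8, 9, 10, 11, 12, 13, 14, 15, 16, 17, 18}
A = {1, 9, 11, 12, 13, 14, 15, 16}
Aᶜ = {2, 3, 4, 5, 6, 7, 8, 10, 17, 18}

Aᶜ = {2, 3, 4, 5, 6, 7, 8, 10, 17, 18}


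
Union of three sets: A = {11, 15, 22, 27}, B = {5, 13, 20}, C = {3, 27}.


A ∪ B = {5, 11, 13, 15, 20, 22, 27}
(A ∪ B) ∪ C = {3, 5, 11, 13, 15, 20, 22, 27}

A ∪ B ∪ C = {3, 5, 11, 13, 15, 20, 22, 27}


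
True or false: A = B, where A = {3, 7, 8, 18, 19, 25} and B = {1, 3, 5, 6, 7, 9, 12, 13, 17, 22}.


Two sets are equal iff they have exactly the same elements.
A = {3, 7, 8, 18, 19, 25}
B = {1, 3, 5, 6, 7, 9, 12, 13, 17, 22}
Differences: {1, 5, 6, 8, 9, 12, 13, 17, 18, 19, 22, 25}
A ≠ B

No, A ≠ B


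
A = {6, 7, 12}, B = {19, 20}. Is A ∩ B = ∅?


Disjoint means A ∩ B = ∅.
A ∩ B = ∅
A ∩ B = ∅, so A and B are disjoint.

Yes, A and B are disjoint


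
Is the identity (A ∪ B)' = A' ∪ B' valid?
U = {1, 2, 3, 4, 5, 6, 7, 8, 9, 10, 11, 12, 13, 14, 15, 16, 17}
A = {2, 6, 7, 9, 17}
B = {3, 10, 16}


LHS: A ∪ B = {2, 3, 6, 7, 9, 10, 16, 17}
(A ∪ B)' = U \ (A ∪ B) = {1, 4, 5, 8, 11, 12, 13, 14, 15}
A' = {1, 3, 4, 5, 8, 10, 11, 12, 13, 14, 15, 16}, B' = {1, 2, 4, 5, 6, 7, 8, 9, 11, 12, 13, 14, 15, 17}
Claimed RHS: A' ∪ B' = {1, 2, 3, 4, 5, 6, 7, 8, 9, 10, 11, 12, 13, 14, 15, 16, 17}
Identity is INVALID: LHS = {1, 4, 5, 8, 11, 12, 13, 14, 15} but the RHS claimed here equals {1, 2, 3, 4, 5, 6, 7, 8, 9, 10, 11, 12, 13, 14, 15, 16, 17}. The correct form is (A ∪ B)' = A' ∩ B'.

Identity is invalid: (A ∪ B)' = {1, 4, 5, 8, 11, 12, 13, 14, 15} but A' ∪ B' = {1, 2, 3, 4, 5, 6, 7, 8, 9, 10, 11, 12, 13, 14, 15, 16, 17}. The correct De Morgan law is (A ∪ B)' = A' ∩ B'.


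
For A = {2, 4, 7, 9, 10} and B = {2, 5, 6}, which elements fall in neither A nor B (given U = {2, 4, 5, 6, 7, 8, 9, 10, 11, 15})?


A = {2, 4, 7, 9, 10}
B = {2, 5, 6}
Region: in neither A nor B (given U = {2, 4, 5, 6, 7, 8, 9, 10, 11, 15})
Elements: {8, 11, 15}

Elements in neither A nor B (given U = {2, 4, 5, 6, 7, 8, 9, 10, 11, 15}): {8, 11, 15}


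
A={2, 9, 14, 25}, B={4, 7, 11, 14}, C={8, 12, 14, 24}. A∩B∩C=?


A ∩ B = {14}
(A ∩ B) ∩ C = {14}

A ∩ B ∩ C = {14}


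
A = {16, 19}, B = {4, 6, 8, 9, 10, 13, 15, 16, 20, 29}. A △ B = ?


A △ B = (A \ B) ∪ (B \ A) = elements in exactly one of A or B
A \ B = {19}
B \ A = {4, 6, 8, 9, 10, 13, 15, 20, 29}
A △ B = {4, 6, 8, 9, 10, 13, 15, 19, 20, 29}

A △ B = {4, 6, 8, 9, 10, 13, 15, 19, 20, 29}
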